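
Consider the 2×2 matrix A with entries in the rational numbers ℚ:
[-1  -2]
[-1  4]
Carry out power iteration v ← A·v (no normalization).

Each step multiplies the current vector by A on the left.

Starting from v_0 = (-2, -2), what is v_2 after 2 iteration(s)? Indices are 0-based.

v_2 = (6, -30)

v_0 = (-2, -2).
v_1 = A·v_0 = (6, -6).
v_2 = A·v_1 = (6, -30).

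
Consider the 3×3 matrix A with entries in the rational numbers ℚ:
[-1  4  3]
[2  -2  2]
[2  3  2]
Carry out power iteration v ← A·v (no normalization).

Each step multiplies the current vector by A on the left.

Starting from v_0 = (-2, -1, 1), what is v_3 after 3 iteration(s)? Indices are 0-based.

v_3 = (-40, -32, -72)

v_0 = (-2, -1, 1).
v_1 = A·v_0 = (1, 0, -5).
v_2 = A·v_1 = (-16, -8, -8).
v_3 = A·v_2 = (-40, -32, -72).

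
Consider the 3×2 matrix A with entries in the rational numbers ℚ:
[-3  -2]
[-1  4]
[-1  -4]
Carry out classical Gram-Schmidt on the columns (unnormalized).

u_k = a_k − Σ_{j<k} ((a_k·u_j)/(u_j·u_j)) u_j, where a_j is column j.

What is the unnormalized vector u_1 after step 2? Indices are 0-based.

u_1 = (-4/11, 50/11, -38/11)

Step 1: u_0 = a_0 = (-3, -1, -1).
Step 2: u_1 = a_1 − (6/11)·u_0 = (-4/11, 50/11, -38/11).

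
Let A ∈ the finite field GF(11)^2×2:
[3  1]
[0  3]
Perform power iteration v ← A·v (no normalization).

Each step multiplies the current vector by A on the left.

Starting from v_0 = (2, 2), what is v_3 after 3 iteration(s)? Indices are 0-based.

v_3 = (9, 10)

v_0 = (2, 2).
v_1 = A·v_0 = (8, 6).
v_2 = A·v_1 = (8, 7).
v_3 = A·v_2 = (9, 10).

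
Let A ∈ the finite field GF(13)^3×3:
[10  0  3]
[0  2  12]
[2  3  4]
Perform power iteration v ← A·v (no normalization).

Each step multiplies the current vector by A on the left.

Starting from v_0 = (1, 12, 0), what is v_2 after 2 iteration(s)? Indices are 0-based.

v_2 = (6, 10, 10)

v_0 = (1, 12, 0).
v_1 = A·v_0 = (10, 11, 12).
v_2 = A·v_1 = (6, 10, 10).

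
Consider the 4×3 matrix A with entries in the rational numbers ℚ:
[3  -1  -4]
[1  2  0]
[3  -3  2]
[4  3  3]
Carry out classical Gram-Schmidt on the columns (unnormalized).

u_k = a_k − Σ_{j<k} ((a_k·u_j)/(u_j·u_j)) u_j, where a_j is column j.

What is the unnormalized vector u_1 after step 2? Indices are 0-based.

Step 1: u_0 = a_0 = (3, 1, 3, 4).
Step 2: u_1 = a_1 − (2/35)·u_0 = (-41/35, 68/35, -111/35, 97/35).

u_1 = (-41/35, 68/35, -111/35, 97/35)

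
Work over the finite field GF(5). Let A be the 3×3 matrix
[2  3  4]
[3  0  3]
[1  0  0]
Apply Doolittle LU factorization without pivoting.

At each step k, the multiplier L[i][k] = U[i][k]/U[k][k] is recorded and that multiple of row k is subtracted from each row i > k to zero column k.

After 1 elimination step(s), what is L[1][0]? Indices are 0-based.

Step 1: pivot at (0,0) is 2.
  row1 ← row1 − (4)·row0  ⇒  L[1][0]=4, U row1=(0, 3, 2)
  row2 ← row2 − (3)·row0  ⇒  L[2][0]=3, U row2=(0, 1, 3)

L[1][0] = 4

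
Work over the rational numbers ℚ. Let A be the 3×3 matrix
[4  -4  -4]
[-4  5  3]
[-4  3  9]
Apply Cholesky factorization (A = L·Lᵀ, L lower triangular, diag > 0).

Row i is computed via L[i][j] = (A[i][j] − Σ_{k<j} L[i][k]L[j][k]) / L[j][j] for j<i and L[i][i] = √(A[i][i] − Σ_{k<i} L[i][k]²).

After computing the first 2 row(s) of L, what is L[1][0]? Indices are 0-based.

Step 1: L[0][0] = √(4) = 2.
  L[1][0] = (-4) / L[0][0] = -2.
Step 2: L[1][1] = √(1) = 1.

L[1][0] = -2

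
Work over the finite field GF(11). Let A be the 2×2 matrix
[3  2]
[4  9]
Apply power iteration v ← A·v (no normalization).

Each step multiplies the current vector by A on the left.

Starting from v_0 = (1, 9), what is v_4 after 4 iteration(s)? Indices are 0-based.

v_4 = (5, 10)

v_0 = (1, 9).
v_1 = A·v_0 = (10, 8).
v_2 = A·v_1 = (2, 2).
v_3 = A·v_2 = (10, 4).
v_4 = A·v_3 = (5, 10).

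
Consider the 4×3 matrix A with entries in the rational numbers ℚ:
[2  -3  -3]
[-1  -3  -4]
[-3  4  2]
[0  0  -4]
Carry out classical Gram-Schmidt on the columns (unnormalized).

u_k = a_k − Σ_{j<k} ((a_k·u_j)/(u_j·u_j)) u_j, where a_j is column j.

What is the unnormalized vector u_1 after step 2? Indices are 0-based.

u_1 = (-6/7, -57/14, 11/14, 0)

Step 1: u_0 = a_0 = (2, -1, -3, 0).
Step 2: u_1 = a_1 − (-15/14)·u_0 = (-6/7, -57/14, 11/14, 0).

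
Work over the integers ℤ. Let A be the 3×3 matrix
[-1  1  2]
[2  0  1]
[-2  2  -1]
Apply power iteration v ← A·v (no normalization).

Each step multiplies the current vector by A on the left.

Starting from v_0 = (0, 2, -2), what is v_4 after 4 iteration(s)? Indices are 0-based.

v_4 = (12, -58, 94)

v_0 = (0, 2, -2).
v_1 = A·v_0 = (-2, -2, 6).
v_2 = A·v_1 = (12, 2, -6).
v_3 = A·v_2 = (-22, 18, -14).
v_4 = A·v_3 = (12, -58, 94).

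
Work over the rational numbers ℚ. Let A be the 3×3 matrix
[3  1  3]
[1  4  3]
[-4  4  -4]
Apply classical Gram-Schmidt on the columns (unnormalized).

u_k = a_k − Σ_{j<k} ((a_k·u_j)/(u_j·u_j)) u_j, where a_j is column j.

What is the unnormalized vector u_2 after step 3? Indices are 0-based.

Step 1: u_0 = a_0 = (3, 1, -4).
Step 2: u_1 = a_1 − (-9/26)·u_0 = (53/26, 113/26, 34/13).
Step 3: u_2 = a_2 − (14/13)·u_0 − (226/777)·u_1 = (-640/777, 512/777, -352/777).

u_2 = (-640/777, 512/777, -352/777)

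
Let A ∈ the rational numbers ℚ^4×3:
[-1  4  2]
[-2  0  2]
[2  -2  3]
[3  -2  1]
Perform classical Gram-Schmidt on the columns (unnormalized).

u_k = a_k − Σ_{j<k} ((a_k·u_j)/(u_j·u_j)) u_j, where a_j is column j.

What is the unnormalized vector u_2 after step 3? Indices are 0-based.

Step 1: u_0 = a_0 = (-1, -2, 2, 3).
Step 2: u_1 = a_1 − (-7/9)·u_0 = (29/9, -14/9, -4/9, 1/3).
Step 3: u_2 = a_2 − (1/6)·u_0 − (21/118)·u_1 = (94/59, 154/59, 162/59, 26/59).

u_2 = (94/59, 154/59, 162/59, 26/59)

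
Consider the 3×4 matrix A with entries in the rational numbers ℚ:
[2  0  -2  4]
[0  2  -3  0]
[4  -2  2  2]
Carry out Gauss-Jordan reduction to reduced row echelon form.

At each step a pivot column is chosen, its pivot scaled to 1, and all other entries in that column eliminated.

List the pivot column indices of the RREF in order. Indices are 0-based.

pivot(0,0)=2: scale R0 → (1, 0, -1, 2)
  clear (2,0): R2 −= (4)R0 → (0, -2, 6, -6)
pivot(1,1)=2: scale R1 → (0, 1, -3/2, 0)
  clear (2,1): R2 −= (-2)R1 → (0, 0, 3, -6)
pivot(2,2)=3: scale R2 → (0, 0, 1, -2)
  clear (0,2): R0 −= (-1)R2 → (1, 0, 0, 0)
  clear (1,2): R1 −= (-3/2)R2 → (0, 1, 0, -3)

pivot columns: 0, 1, 2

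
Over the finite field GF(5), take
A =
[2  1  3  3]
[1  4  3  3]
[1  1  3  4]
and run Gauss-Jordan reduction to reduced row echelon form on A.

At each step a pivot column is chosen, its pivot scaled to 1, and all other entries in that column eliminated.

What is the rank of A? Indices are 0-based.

step 1: normalize row 0 (÷2) = (1, 3, 4, 4)
  row 1: subtract 1×row0 = (0, 1, 4, 4)
  row 2: subtract 1×row0 = (0, 3, 4, 0)
step 2: normalize row 1 (÷1) = (0, 1, 4, 4)
  row 0: subtract 3×row1 = (1, 0, 2, 2)
  row 2: subtract 3×row1 = (0, 0, 2, 3)
step 3: normalize row 2 (÷2) = (0, 0, 1, 4)
  row 0: subtract 2×row2 = (1, 0, 0, 4)
  row 1: subtract 4×row2 = (0, 1, 0, 3)

rank = 3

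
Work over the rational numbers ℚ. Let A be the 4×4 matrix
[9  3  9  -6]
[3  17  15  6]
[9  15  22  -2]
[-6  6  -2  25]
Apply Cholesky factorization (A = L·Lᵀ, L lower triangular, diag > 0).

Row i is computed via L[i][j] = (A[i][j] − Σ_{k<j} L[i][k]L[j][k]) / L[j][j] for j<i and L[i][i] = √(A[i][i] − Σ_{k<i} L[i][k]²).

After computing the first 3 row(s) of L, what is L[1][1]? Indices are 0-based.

Step 1: L[0][0] = √(9) = 3.
  L[1][0] = (3) / L[0][0] = 1.
Step 2: L[1][1] = √(16) = 4.
  L[2][0] = (9) / L[0][0] = 3.
  L[2][1] = (12) / L[1][1] = 3.
Step 3: L[2][2] = √(4) = 2.

L[1][1] = 4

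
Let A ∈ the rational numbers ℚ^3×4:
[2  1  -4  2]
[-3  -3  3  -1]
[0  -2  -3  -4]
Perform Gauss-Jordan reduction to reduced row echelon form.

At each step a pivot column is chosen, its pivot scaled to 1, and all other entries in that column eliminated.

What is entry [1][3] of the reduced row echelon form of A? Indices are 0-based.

M[1][3] = 12

step 1: normalize row 0 (÷2) = (1, 1/2, -2, 1)
  row 1: subtract -3×row0 = (0, -3/2, -3, 2)
step 2: normalize row 1 (÷-3/2) = (0, 1, 2, -4/3)
  row 0: subtract 1/2×row1 = (1, 0, -3, 5/3)
  row 2: subtract -2×row1 = (0, 0, 1, -20/3)
step 3: normalize row 2 (÷1) = (0, 0, 1, -20/3)
  row 0: subtract -3×row2 = (1, 0, 0, -55/3)
  row 1: subtract 2×row2 = (0, 1, 0, 12)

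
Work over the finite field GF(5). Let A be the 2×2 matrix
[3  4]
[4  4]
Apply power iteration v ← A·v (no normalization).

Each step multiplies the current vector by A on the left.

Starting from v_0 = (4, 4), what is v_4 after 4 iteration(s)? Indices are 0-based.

v_0 = (4, 4).
v_1 = A·v_0 = (3, 2).
v_2 = A·v_1 = (2, 0).
v_3 = A·v_2 = (1, 3).
v_4 = A·v_3 = (0, 1).

v_4 = (0, 1)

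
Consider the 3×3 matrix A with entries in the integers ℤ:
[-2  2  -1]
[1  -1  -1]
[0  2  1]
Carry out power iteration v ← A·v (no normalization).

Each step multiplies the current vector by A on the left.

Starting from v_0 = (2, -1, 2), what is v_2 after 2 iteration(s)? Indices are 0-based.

v_2 = (18, -9, 2)

v_0 = (2, -1, 2).
v_1 = A·v_0 = (-8, 1, 0).
v_2 = A·v_1 = (18, -9, 2).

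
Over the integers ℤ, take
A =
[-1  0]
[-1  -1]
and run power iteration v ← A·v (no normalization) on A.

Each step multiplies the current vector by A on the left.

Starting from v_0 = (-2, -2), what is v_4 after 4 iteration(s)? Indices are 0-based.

v_0 = (-2, -2).
v_1 = A·v_0 = (2, 4).
v_2 = A·v_1 = (-2, -6).
v_3 = A·v_2 = (2, 8).
v_4 = A·v_3 = (-2, -10).

v_4 = (-2, -10)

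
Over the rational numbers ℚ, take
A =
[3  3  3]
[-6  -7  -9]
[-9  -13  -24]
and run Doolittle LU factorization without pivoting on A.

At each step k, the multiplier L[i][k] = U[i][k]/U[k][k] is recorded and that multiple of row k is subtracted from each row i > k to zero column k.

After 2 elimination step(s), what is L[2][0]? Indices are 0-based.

k=0: U[0][0]=3
  eliminate (1,0): mult=-2, new row 1: (0, -1, -3); set L[1][0]=-2
  eliminate (2,0): mult=-3, new row 2: (0, -4, -15); set L[2][0]=-3
k=1: U[1][1]=-1
  eliminate (2,1): mult=4, new row 2: (0, 0, -3); set L[2][1]=4

L[2][0] = -3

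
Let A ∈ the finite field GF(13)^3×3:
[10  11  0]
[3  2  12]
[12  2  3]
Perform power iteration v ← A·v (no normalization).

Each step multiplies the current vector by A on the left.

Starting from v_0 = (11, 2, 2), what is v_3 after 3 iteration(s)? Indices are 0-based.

v_0 = (11, 2, 2).
v_1 = A·v_0 = (2, 9, 12).
v_2 = A·v_1 = (2, 12, 0).
v_3 = A·v_2 = (9, 4, 9).

v_3 = (9, 4, 9)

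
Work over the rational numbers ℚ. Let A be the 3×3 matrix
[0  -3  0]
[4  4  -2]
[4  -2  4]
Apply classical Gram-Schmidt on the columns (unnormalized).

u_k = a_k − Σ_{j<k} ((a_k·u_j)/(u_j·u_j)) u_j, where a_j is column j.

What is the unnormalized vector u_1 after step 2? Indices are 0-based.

Step 1: u_0 = a_0 = (0, 4, 4).
Step 2: u_1 = a_1 − (1/4)·u_0 = (-3, 3, -3).

u_1 = (-3, 3, -3)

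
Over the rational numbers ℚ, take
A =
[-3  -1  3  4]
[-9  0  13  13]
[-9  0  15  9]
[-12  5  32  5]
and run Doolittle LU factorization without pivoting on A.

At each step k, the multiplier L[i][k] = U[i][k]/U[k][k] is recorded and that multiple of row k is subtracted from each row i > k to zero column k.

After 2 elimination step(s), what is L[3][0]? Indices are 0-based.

Step 1: pivot at (0,0) is -3.
  row1 ← row1 − (3)·row0  ⇒  L[1][0]=3, U row1=(0, 3, 4, 1)
  row2 ← row2 − (3)·row0  ⇒  L[2][0]=3, U row2=(0, 3, 6, -3)
  row3 ← row3 − (4)·row0  ⇒  L[3][0]=4, U row3=(0, 9, 20, -11)
Step 2: pivot at (1,1) is 3.
  row2 ← row2 − (1)·row1  ⇒  L[2][1]=1, U row2=(0, 0, 2, -4)
  row3 ← row3 − (3)·row1  ⇒  L[3][1]=3, U row3=(0, 0, 8, -14)

L[3][0] = 4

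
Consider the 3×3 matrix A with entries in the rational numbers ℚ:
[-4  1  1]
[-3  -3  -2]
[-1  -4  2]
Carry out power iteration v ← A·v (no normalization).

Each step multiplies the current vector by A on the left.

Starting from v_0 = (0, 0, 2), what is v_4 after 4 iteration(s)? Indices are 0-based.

v_4 = (-162, -234, 124)

v_0 = (0, 0, 2).
v_1 = A·v_0 = (2, -4, 4).
v_2 = A·v_1 = (-8, -2, 22).
v_3 = A·v_2 = (52, -14, 60).
v_4 = A·v_3 = (-162, -234, 124).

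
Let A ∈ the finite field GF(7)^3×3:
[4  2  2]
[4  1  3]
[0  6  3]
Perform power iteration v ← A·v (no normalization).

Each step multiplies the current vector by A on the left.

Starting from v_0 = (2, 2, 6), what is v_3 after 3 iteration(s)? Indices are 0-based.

v_0 = (2, 2, 6).
v_1 = A·v_0 = (3, 0, 2).
v_2 = A·v_1 = (2, 4, 6).
v_3 = A·v_2 = (0, 2, 0).

v_3 = (0, 2, 0)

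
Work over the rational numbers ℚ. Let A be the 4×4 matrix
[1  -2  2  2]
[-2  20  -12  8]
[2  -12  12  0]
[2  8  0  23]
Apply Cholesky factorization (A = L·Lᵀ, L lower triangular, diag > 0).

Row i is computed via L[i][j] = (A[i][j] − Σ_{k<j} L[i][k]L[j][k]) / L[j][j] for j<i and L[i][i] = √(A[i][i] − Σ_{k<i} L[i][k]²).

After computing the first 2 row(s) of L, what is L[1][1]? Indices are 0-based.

L[1][1] = 4

Step 1: L[0][0] = √(1) = 1.
  L[1][0] = (-2) / L[0][0] = -2.
Step 2: L[1][1] = √(16) = 4.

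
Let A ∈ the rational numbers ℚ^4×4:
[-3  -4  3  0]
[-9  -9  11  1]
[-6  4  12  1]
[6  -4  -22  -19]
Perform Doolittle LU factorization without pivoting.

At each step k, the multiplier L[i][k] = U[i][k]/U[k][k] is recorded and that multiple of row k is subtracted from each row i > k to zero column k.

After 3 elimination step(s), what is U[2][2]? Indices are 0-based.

k=0: U[0][0]=-3
  eliminate (1,0): mult=3, new row 1: (0, 3, 2, 1); set L[1][0]=3
  eliminate (2,0): mult=2, new row 2: (0, 12, 6, 1); set L[2][0]=2
  eliminate (3,0): mult=-2, new row 3: (0, -12, -16, -19); set L[3][0]=-2
k=1: U[1][1]=3
  eliminate (2,1): mult=4, new row 2: (0, 0, -2, -3); set L[2][1]=4
  eliminate (3,1): mult=-4, new row 3: (0, 0, -8, -15); set L[3][1]=-4
k=2: U[2][2]=-2
  eliminate (3,2): mult=4, new row 3: (0, 0, 0, -3); set L[3][2]=4

U[2][2] = -2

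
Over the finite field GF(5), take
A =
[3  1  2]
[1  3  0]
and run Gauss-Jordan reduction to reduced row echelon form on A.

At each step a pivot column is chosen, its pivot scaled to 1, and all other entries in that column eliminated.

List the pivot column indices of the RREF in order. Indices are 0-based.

pivot columns: 0, 1

[1] R0 /= 3  ⇒  (1, 2, 4)
     R1 -= 1·R0  ⇒  (0, 1, 1)
[2] R1 /= 1  ⇒  (0, 1, 1)
     R0 -= 2·R1  ⇒  (1, 0, 2)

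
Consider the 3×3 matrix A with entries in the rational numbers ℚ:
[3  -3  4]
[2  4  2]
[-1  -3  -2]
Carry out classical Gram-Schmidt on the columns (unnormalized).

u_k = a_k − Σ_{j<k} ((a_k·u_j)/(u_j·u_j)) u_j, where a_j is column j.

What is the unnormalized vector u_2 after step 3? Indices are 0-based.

Step 1: u_0 = a_0 = (3, 2, -1).
Step 2: u_1 = a_1 − (1/7)·u_0 = (-24/7, 26/7, -20/7).
Step 3: u_2 = a_2 − (9/7)·u_0 − (-1/59)·u_1 = (5/59, -30/59, -45/59).

u_2 = (5/59, -30/59, -45/59)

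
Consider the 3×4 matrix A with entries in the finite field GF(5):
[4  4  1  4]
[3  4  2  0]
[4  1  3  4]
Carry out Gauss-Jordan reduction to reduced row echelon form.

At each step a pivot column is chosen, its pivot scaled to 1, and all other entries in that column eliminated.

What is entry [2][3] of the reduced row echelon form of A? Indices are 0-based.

M[2][3] = 3

step 1: normalize row 0 (÷4) = (1, 1, 4, 1)
  row 1: subtract 3×row0 = (0, 1, 0, 2)
  row 2: subtract 4×row0 = (0, 2, 2, 0)
step 2: normalize row 1 (÷1) = (0, 1, 0, 2)
  row 0: subtract 1×row1 = (1, 0, 4, 4)
  row 2: subtract 2×row1 = (0, 0, 2, 1)
step 3: normalize row 2 (÷2) = (0, 0, 1, 3)
  row 0: subtract 4×row2 = (1, 0, 0, 2)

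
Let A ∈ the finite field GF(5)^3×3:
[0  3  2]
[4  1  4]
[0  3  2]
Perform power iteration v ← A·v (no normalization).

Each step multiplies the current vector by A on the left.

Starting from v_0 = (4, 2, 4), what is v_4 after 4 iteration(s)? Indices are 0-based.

v_4 = (4, 0, 4)

v_0 = (4, 2, 4).
v_1 = A·v_0 = (4, 4, 4).
v_2 = A·v_1 = (0, 1, 0).
v_3 = A·v_2 = (3, 1, 3).
v_4 = A·v_3 = (4, 0, 4).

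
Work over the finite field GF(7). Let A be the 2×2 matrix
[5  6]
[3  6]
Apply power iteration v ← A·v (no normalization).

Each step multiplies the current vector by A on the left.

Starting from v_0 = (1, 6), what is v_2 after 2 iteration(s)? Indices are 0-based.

v_0 = (1, 6).
v_1 = A·v_0 = (6, 4).
v_2 = A·v_1 = (5, 0).

v_2 = (5, 0)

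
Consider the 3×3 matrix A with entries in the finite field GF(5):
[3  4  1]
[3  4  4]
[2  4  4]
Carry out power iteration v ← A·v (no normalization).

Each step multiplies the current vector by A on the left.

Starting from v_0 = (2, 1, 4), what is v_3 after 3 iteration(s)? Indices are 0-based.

v_0 = (2, 1, 4).
v_1 = A·v_0 = (4, 1, 4).
v_2 = A·v_1 = (0, 2, 3).
v_3 = A·v_2 = (1, 0, 0).

v_3 = (1, 0, 0)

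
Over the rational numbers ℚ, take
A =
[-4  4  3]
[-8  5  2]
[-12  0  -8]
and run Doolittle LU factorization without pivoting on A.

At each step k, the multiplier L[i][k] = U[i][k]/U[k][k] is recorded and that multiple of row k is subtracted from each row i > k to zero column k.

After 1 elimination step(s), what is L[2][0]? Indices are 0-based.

k=0: U[0][0]=-4
  eliminate (1,0): mult=2, new row 1: (0, -3, -4); set L[1][0]=2
  eliminate (2,0): mult=3, new row 2: (0, -12, -17); set L[2][0]=3

L[2][0] = 3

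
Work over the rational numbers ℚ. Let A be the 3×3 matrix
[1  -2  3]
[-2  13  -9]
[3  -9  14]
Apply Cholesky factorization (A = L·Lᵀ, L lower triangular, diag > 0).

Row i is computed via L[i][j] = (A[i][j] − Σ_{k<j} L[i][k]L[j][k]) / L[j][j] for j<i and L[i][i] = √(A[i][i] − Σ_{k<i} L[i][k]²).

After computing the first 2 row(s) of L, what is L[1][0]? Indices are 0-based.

Step 1: L[0][0] = √(1) = 1.
  L[1][0] = (-2) / L[0][0] = -2.
Step 2: L[1][1] = √(9) = 3.

L[1][0] = -2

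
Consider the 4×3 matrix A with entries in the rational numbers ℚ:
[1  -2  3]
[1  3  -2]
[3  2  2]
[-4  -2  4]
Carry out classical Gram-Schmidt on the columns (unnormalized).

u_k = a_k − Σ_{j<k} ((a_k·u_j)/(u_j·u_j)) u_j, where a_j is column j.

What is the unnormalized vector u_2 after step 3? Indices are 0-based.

Step 1: u_0 = a_0 = (1, 1, 3, -4).
Step 2: u_1 = a_1 − (5/9)·u_0 = (-23/9, 22/9, 1/3, 2/9).
Step 3: u_2 = a_2 − (-1/3)·u_0 − (-33/38)·u_1 = (127/114, 26/57, 125/38, 163/57).

u_2 = (127/114, 26/57, 125/38, 163/57)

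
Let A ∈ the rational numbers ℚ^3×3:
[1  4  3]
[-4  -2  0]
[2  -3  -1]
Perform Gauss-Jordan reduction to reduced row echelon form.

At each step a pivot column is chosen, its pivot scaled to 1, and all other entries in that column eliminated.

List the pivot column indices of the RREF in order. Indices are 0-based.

[1] R0 /= 1  ⇒  (1, 4, 3)
     R1 -= -4·R0  ⇒  (0, 14, 12)
     R2 -= 2·R0  ⇒  (0, -11, -7)
[2] R1 /= 14  ⇒  (0, 1, 6/7)
     R0 -= 4·R1  ⇒  (1, 0, -3/7)
     R2 -= -11·R1  ⇒  (0, 0, 17/7)
[3] R2 /= 17/7  ⇒  (0, 0, 1)
     R0 -= -3/7·R2  ⇒  (1, 0, 0)
     R1 -= 6/7·R2  ⇒  (0, 1, 0)

pivot columns: 0, 1, 2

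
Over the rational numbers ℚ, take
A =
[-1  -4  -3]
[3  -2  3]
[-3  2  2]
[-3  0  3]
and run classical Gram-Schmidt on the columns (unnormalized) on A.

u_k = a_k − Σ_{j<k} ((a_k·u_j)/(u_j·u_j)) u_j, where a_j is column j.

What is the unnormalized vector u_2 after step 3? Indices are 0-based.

Step 1: u_0 = a_0 = (-1, 3, -3, -3).
Step 2: u_1 = a_1 − (-2/7)·u_0 = (-30/7, -8/7, 8/7, -6/7).
Step 3: u_2 = a_2 − (-3/28)·u_0 − (8/19)·u_1 = (-99/76, 289/76, 91/76, 231/76).

u_2 = (-99/76, 289/76, 91/76, 231/76)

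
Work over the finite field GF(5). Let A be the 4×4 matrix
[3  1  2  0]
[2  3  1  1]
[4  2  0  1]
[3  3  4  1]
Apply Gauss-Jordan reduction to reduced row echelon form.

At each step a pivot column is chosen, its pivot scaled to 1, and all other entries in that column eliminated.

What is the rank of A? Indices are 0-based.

pivot(0,0)=3: scale R0 → (1, 2, 4, 0)
  clear (1,0): R1 −= (2)R0 → (0, 4, 3, 1)
  clear (2,0): R2 −= (4)R0 → (0, 4, 4, 1)
  clear (3,0): R3 −= (3)R0 → (0, 2, 2, 1)
pivot(1,1)=4: scale R1 → (0, 1, 2, 4)
  clear (0,1): R0 −= (2)R1 → (1, 0, 0, 2)
  clear (2,1): R2 −= (4)R1 → (0, 0, 1, 0)
  clear (3,1): R3 −= (2)R1 → (0, 0, 3, 3)
pivot(2,2)=1: scale R2 → (0, 0, 1, 0)
  clear (1,2): R1 −= (2)R2 → (0, 1, 0, 4)
  clear (3,2): R3 −= (3)R2 → (0, 0, 0, 3)
pivot(3,3)=3: scale R3 → (0, 0, 0, 1)
  clear (0,3): R0 −= (2)R3 → (1, 0, 0, 0)
  clear (1,3): R1 −= (4)R3 → (0, 1, 0, 0)

rank = 4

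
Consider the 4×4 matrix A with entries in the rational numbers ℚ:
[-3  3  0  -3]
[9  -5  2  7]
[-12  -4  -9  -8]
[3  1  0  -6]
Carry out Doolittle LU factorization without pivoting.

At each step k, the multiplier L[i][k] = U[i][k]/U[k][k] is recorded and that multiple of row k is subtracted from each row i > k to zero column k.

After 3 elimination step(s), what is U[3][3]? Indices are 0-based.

k=0: U[0][0]=-3
  eliminate (1,0): mult=-3, new row 1: (0, 4, 2, -2); set L[1][0]=-3
  eliminate (2,0): mult=4, new row 2: (0, -16, -9, 4); set L[2][0]=4
  eliminate (3,0): mult=-1, new row 3: (0, 4, 0, -9); set L[3][0]=-1
k=1: U[1][1]=4
  eliminate (2,1): mult=-4, new row 2: (0, 0, -1, -4); set L[2][1]=-4
  eliminate (3,1): mult=1, new row 3: (0, 0, -2, -7); set L[3][1]=1
k=2: U[2][2]=-1
  eliminate (3,2): mult=2, new row 3: (0, 0, 0, 1); set L[3][2]=2

U[3][3] = 1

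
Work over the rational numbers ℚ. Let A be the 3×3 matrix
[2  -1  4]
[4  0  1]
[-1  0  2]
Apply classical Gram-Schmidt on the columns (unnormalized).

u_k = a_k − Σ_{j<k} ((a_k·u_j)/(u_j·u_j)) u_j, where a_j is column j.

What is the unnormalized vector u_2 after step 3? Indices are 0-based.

u_2 = (0, 9/17, 36/17)

Step 1: u_0 = a_0 = (2, 4, -1).
Step 2: u_1 = a_1 − (-2/21)·u_0 = (-17/21, 8/21, -2/21).
Step 3: u_2 = a_2 − (10/21)·u_0 − (-64/17)·u_1 = (0, 9/17, 36/17).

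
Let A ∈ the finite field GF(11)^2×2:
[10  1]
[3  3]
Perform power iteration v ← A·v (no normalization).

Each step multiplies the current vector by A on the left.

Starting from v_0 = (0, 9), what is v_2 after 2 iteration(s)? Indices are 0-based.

v_0 = (0, 9).
v_1 = A·v_0 = (9, 5).
v_2 = A·v_1 = (7, 9).

v_2 = (7, 9)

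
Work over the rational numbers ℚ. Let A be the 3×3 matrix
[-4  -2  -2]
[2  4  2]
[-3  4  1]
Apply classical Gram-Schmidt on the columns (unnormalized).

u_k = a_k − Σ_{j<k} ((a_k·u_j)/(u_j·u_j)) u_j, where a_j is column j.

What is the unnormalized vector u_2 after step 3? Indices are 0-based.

Step 1: u_0 = a_0 = (-4, 2, -3).
Step 2: u_1 = a_1 − (4/29)·u_0 = (-42/29, 108/29, 128/29).
Step 3: u_2 = a_2 − (9/29)·u_0 − (107/257)·u_1 = (-40/257, -44/257, 24/257).

u_2 = (-40/257, -44/257, 24/257)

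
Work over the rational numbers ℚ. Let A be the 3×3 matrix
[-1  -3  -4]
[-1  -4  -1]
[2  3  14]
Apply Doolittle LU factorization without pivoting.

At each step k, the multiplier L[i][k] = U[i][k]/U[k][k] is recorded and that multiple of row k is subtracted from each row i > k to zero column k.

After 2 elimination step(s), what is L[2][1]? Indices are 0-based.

L[2][1] = 3

k=0: U[0][0]=-1
  eliminate (1,0): mult=1, new row 1: (0, -1, 3); set L[1][0]=1
  eliminate (2,0): mult=-2, new row 2: (0, -3, 6); set L[2][0]=-2
k=1: U[1][1]=-1
  eliminate (2,1): mult=3, new row 2: (0, 0, -3); set L[2][1]=3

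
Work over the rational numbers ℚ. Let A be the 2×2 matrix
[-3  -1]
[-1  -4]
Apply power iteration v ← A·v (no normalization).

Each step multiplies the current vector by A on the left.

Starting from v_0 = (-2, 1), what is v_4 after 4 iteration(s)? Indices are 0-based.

v_4 = (-109, -40)

v_0 = (-2, 1).
v_1 = A·v_0 = (5, -2).
v_2 = A·v_1 = (-13, 3).
v_3 = A·v_2 = (36, 1).
v_4 = A·v_3 = (-109, -40).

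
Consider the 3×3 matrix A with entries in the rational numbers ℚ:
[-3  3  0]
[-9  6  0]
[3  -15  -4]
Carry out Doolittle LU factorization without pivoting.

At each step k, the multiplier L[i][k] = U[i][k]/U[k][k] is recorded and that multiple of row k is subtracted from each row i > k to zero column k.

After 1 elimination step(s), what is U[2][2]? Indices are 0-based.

U[2][2] = -4

Step 1: pivot at (0,0) is -3.
  row1 ← row1 − (3)·row0  ⇒  L[1][0]=3, U row1=(0, -3, 0)
  row2 ← row2 − (-1)·row0  ⇒  L[2][0]=-1, U row2=(0, -12, -4)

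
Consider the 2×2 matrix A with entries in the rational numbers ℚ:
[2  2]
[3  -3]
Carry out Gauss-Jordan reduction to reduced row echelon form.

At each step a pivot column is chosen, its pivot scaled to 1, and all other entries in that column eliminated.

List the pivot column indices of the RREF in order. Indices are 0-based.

pivot columns: 0, 1

pivot(0,0)=2: scale R0 → (1, 1)
  clear (1,0): R1 −= (3)R0 → (0, -6)
pivot(1,1)=-6: scale R1 → (0, 1)
  clear (0,1): R0 −= (1)R1 → (1, 0)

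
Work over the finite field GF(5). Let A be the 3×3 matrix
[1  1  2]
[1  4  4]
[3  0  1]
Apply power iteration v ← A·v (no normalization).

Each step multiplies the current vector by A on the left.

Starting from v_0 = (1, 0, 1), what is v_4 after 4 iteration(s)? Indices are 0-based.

v_0 = (1, 0, 1).
v_1 = A·v_0 = (3, 0, 4).
v_2 = A·v_1 = (1, 4, 3).
v_3 = A·v_2 = (1, 4, 1).
v_4 = A·v_3 = (2, 1, 4).

v_4 = (2, 1, 4)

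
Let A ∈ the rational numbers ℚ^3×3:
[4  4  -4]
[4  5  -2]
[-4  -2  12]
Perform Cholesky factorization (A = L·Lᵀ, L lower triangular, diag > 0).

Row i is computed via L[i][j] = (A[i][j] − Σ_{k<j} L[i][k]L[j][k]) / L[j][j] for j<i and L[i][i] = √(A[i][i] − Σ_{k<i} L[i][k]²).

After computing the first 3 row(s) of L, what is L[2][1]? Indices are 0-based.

Step 1: L[0][0] = √(4) = 2.
  L[1][0] = (4) / L[0][0] = 2.
Step 2: L[1][1] = √(1) = 1.
  L[2][0] = (-4) / L[0][0] = -2.
  L[2][1] = (2) / L[1][1] = 2.
Step 3: L[2][2] = √(4) = 2.

L[2][1] = 2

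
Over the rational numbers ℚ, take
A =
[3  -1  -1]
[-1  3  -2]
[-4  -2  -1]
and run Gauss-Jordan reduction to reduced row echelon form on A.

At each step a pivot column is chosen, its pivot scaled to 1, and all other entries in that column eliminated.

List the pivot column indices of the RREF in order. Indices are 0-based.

pivot columns: 0, 1, 2

pivot(0,0)=3: scale R0 → (1, -1/3, -1/3)
  clear (1,0): R1 −= (-1)R0 → (0, 8/3, -7/3)
  clear (2,0): R2 −= (-4)R0 → (0, -10/3, -7/3)
pivot(1,1)=8/3: scale R1 → (0, 1, -7/8)
  clear (0,1): R0 −= (-1/3)R1 → (1, 0, -5/8)
  clear (2,1): R2 −= (-10/3)R1 → (0, 0, -21/4)
pivot(2,2)=-21/4: scale R2 → (0, 0, 1)
  clear (0,2): R0 −= (-5/8)R2 → (1, 0, 0)
  clear (1,2): R1 −= (-7/8)R2 → (0, 1, 0)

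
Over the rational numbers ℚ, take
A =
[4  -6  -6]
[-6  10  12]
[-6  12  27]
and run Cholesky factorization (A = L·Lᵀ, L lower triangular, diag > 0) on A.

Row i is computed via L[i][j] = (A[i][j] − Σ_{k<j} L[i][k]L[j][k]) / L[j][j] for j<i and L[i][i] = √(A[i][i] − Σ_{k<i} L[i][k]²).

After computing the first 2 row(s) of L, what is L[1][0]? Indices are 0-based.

Step 1: L[0][0] = √(4) = 2.
  L[1][0] = (-6) / L[0][0] = -3.
Step 2: L[1][1] = √(1) = 1.

L[1][0] = -3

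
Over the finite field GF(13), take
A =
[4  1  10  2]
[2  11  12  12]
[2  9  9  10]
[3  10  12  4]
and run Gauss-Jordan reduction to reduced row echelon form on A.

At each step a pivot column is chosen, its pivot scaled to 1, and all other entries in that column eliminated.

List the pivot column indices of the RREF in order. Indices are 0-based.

pivot(0,0)=4: scale R0 → (1, 10, 9, 7)
  clear (1,0): R1 −= (2)R0 → (0, 4, 7, 11)
  clear (2,0): R2 −= (2)R0 → (0, 2, 4, 9)
  clear (3,0): R3 −= (3)R0 → (0, 6, 11, 9)
pivot(1,1)=4: scale R1 → (0, 1, 5, 6)
  clear (0,1): R0 −= (10)R1 → (1, 0, 11, 12)
  clear (2,1): R2 −= (2)R1 → (0, 0, 7, 10)
  clear (3,1): R3 −= (6)R1 → (0, 0, 7, 12)
pivot(2,2)=7: scale R2 → (0, 0, 1, 7)
  clear (0,2): R0 −= (11)R2 → (1, 0, 0, 0)
  clear (1,2): R1 −= (5)R2 → (0, 1, 0, 10)
  clear (3,2): R3 −= (7)R2 → (0, 0, 0, 2)
pivot(3,3)=2: scale R3 → (0, 0, 0, 1)
  clear (1,3): R1 −= (10)R3 → (0, 1, 0, 0)
  clear (2,3): R2 −= (7)R3 → (0, 0, 1, 0)

pivot columns: 0, 1, 2, 3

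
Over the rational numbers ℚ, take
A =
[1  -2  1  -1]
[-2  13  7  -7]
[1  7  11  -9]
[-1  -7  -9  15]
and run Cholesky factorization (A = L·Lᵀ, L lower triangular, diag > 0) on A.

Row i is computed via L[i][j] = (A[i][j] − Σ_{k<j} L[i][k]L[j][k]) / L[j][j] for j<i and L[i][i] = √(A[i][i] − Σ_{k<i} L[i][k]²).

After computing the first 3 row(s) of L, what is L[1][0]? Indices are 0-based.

L[1][0] = -2

Step 1: L[0][0] = √(1) = 1.
  L[1][0] = (-2) / L[0][0] = -2.
Step 2: L[1][1] = √(9) = 3.
  L[2][0] = (1) / L[0][0] = 1.
  L[2][1] = (9) / L[1][1] = 3.
Step 3: L[2][2] = √(1) = 1.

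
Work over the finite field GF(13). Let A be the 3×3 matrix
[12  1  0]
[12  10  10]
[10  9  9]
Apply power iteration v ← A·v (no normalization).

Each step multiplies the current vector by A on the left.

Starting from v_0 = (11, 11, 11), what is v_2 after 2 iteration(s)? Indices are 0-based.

v_2 = (1, 9, 12)

v_0 = (11, 11, 11).
v_1 = A·v_0 = (0, 1, 9).
v_2 = A·v_1 = (1, 9, 12).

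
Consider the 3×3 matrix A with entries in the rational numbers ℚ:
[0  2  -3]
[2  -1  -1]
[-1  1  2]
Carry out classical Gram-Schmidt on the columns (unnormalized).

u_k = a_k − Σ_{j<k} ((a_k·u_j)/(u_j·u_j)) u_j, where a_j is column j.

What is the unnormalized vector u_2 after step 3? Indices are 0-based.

Step 1: u_0 = a_0 = (0, 2, -1).
Step 2: u_1 = a_1 − (-3/5)·u_0 = (2, 1/5, 2/5).
Step 3: u_2 = a_2 − (-4/5)·u_0 − (-9/7)·u_1 = (-3/7, 6/7, 12/7).

u_2 = (-3/7, 6/7, 12/7)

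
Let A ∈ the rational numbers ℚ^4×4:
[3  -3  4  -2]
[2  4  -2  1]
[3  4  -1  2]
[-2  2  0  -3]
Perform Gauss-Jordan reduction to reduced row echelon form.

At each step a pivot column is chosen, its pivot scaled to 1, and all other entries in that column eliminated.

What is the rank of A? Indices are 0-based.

rank = 4

pivot(0,0)=3: scale R0 → (1, -1, 4/3, -2/3)
  clear (1,0): R1 −= (2)R0 → (0, 6, -14/3, 7/3)
  clear (2,0): R2 −= (3)R0 → (0, 7, -5, 4)
  clear (3,0): R3 −= (-2)R0 → (0, 0, 8/3, -13/3)
pivot(1,1)=6: scale R1 → (0, 1, -7/9, 7/18)
  clear (0,1): R0 −= (-1)R1 → (1, 0, 5/9, -5/18)
  clear (2,1): R2 −= (7)R1 → (0, 0, 4/9, 23/18)
pivot(2,2)=4/9: scale R2 → (0, 0, 1, 23/8)
  clear (0,2): R0 −= (5/9)R2 → (1, 0, 0, -15/8)
  clear (1,2): R1 −= (-7/9)R2 → (0, 1, 0, 21/8)
  clear (3,2): R3 −= (8/3)R2 → (0, 0, 0, -12)
pivot(3,3)=-12: scale R3 → (0, 0, 0, 1)
  clear (0,3): R0 −= (-15/8)R3 → (1, 0, 0, 0)
  clear (1,3): R1 −= (21/8)R3 → (0, 1, 0, 0)
  clear (2,3): R2 −= (23/8)R3 → (0, 0, 1, 0)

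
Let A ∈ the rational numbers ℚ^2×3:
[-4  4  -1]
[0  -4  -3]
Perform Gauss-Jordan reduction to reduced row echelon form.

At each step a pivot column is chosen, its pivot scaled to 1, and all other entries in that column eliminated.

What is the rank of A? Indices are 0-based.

[1] R0 /= -4  ⇒  (1, -1, 1/4)
[2] R1 /= -4  ⇒  (0, 1, 3/4)
     R0 -= -1·R1  ⇒  (1, 0, 1)

rank = 2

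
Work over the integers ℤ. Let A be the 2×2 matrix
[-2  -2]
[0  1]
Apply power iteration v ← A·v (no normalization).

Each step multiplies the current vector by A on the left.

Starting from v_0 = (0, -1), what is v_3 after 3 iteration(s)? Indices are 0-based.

v_0 = (0, -1).
v_1 = A·v_0 = (2, -1).
v_2 = A·v_1 = (-2, -1).
v_3 = A·v_2 = (6, -1).

v_3 = (6, -1)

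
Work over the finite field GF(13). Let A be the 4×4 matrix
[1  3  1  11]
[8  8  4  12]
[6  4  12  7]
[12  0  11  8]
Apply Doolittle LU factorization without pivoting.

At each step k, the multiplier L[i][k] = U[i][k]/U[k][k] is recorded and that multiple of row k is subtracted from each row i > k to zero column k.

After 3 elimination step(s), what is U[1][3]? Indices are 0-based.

U[1][3] = 2

[col 0] pivot 1
  R1 -= 8*R0 → (0, 10, 9, 2)  (L[1][0] := 8)
  R2 -= 6*R0 → (0, 12, 6, 6)  (L[2][0] := 6)
  R3 -= 12*R0 → (0, 3, 12, 6)  (L[3][0] := 12)
[col 1] pivot 10
  R2 -= 9*R1 → (0, 0, 3, 1)  (L[2][1] := 9)
  R3 -= 12*R1 → (0, 0, 8, 8)  (L[3][1] := 12)
[col 2] pivot 3
  R3 -= 7*R2 → (0, 0, 0, 1)  (L[3][2] := 7)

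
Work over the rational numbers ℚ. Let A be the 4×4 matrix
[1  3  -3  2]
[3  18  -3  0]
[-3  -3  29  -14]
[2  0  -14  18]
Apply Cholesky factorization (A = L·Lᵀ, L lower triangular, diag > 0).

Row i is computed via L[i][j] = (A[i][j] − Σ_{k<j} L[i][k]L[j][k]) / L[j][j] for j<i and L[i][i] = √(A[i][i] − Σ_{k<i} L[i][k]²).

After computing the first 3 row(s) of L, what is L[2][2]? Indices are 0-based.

L[2][2] = 4

Step 1: L[0][0] = √(1) = 1.
  L[1][0] = (3) / L[0][0] = 3.
Step 2: L[1][1] = √(9) = 3.
  L[2][0] = (-3) / L[0][0] = -3.
  L[2][1] = (6) / L[1][1] = 2.
Step 3: L[2][2] = √(16) = 4.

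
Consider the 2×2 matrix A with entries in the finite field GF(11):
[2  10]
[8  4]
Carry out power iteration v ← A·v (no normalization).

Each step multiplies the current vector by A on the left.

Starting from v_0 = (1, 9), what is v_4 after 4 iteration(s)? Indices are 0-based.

v_4 = (7, 2)

v_0 = (1, 9).
v_1 = A·v_0 = (4, 0).
v_2 = A·v_1 = (8, 10).
v_3 = A·v_2 = (6, 5).
v_4 = A·v_3 = (7, 2).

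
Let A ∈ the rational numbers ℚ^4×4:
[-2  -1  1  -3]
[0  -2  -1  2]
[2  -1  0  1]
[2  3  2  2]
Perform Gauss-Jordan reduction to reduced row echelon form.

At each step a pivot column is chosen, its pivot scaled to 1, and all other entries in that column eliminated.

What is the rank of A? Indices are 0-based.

pivot(0,0)=-2: scale R0 → (1, 1/2, -1/2, 3/2)
  clear (2,0): R2 −= (2)R0 → (0, -2, 1, -2)
  clear (3,0): R3 −= (2)R0 → (0, 2, 3, -1)
pivot(1,1)=-2: scale R1 → (0, 1, 1/2, -1)
  clear (0,1): R0 −= (1/2)R1 → (1, 0, -3/4, 2)
  clear (2,1): R2 −= (-2)R1 → (0, 0, 2, -4)
  clear (3,1): R3 −= (2)R1 → (0, 0, 2, 1)
pivot(2,2)=2: scale R2 → (0, 0, 1, -2)
  clear (0,2): R0 −= (-3/4)R2 → (1, 0, 0, 1/2)
  clear (1,2): R1 −= (1/2)R2 → (0, 1, 0, 0)
  clear (3,2): R3 −= (2)R2 → (0, 0, 0, 5)
pivot(3,3)=5: scale R3 → (0, 0, 0, 1)
  clear (0,3): R0 −= (1/2)R3 → (1, 0, 0, 0)
  clear (2,3): R2 −= (-2)R3 → (0, 0, 1, 0)

rank = 4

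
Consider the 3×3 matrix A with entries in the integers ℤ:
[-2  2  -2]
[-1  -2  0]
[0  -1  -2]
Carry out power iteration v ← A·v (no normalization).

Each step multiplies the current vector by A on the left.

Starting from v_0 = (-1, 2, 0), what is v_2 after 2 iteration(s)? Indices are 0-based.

v_0 = (-1, 2, 0).
v_1 = A·v_0 = (6, -3, -2).
v_2 = A·v_1 = (-14, 0, 7).

v_2 = (-14, 0, 7)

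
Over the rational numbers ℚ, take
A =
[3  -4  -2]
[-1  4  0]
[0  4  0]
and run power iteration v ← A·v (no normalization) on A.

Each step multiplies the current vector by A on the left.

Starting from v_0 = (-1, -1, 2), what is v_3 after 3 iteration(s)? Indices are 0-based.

v_3 = (93, -47, -36)

v_0 = (-1, -1, 2).
v_1 = A·v_0 = (-3, -3, -4).
v_2 = A·v_1 = (11, -9, -12).
v_3 = A·v_2 = (93, -47, -36).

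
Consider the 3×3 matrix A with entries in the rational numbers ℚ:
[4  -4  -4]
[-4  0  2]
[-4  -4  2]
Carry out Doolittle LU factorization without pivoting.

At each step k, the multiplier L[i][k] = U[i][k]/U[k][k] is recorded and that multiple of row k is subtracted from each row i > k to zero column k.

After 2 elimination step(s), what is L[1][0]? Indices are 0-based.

L[1][0] = -1

Step 1: pivot at (0,0) is 4.
  row1 ← row1 − (-1)·row0  ⇒  L[1][0]=-1, U row1=(0, -4, -2)
  row2 ← row2 − (-1)·row0  ⇒  L[2][0]=-1, U row2=(0, -8, -2)
Step 2: pivot at (1,1) is -4.
  row2 ← row2 − (2)·row1  ⇒  L[2][1]=2, U row2=(0, 0, 2)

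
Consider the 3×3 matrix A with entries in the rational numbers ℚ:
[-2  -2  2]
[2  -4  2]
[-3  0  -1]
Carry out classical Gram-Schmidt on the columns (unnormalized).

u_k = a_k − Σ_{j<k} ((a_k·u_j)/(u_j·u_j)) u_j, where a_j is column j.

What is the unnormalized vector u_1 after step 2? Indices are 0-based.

Step 1: u_0 = a_0 = (-2, 2, -3).
Step 2: u_1 = a_1 − (-4/17)·u_0 = (-42/17, -60/17, -12/17).

u_1 = (-42/17, -60/17, -12/17)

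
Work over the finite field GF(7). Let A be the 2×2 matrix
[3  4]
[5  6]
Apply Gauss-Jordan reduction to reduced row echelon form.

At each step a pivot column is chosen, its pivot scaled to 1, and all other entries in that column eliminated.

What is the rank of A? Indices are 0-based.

pivot(0,0)=3: scale R0 → (1, 6)
  clear (1,0): R1 −= (5)R0 → (0, 4)
pivot(1,1)=4: scale R1 → (0, 1)
  clear (0,1): R0 −= (6)R1 → (1, 0)

rank = 2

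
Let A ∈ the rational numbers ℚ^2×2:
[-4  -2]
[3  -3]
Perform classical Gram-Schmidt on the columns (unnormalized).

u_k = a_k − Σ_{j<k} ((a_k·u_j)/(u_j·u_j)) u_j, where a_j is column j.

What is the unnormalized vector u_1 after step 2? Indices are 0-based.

u_1 = (-54/25, -72/25)

Step 1: u_0 = a_0 = (-4, 3).
Step 2: u_1 = a_1 − (-1/25)·u_0 = (-54/25, -72/25).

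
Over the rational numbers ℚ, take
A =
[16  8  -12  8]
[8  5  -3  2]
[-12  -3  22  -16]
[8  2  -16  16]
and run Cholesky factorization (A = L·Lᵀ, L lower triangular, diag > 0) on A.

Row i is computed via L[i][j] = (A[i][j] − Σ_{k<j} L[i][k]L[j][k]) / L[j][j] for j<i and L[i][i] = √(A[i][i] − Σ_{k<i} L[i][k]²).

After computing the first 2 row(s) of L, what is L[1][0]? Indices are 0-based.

L[1][0] = 2

Step 1: L[0][0] = √(16) = 4.
  L[1][0] = (8) / L[0][0] = 2.
Step 2: L[1][1] = √(1) = 1.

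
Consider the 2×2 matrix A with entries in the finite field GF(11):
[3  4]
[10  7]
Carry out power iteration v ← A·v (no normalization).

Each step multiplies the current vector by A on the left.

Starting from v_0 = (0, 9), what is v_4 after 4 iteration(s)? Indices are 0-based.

v_0 = (0, 9).
v_1 = A·v_0 = (3, 8).
v_2 = A·v_1 = (8, 9).
v_3 = A·v_2 = (5, 0).
v_4 = A·v_3 = (4, 6).

v_4 = (4, 6)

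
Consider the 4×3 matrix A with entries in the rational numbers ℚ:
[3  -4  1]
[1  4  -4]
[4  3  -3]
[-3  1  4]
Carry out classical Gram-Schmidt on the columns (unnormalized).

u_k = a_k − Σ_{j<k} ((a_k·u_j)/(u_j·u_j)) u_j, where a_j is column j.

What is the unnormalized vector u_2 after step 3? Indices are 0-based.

u_2 = (88/113, -1451/1469, 2243/1469, 3651/1469)

Step 1: u_0 = a_0 = (3, 1, 4, -3).
Step 2: u_1 = a_1 − (1/35)·u_0 = (-143/35, 139/35, 101/35, 38/35).
Step 3: u_2 = a_2 − (-5/7)·u_0 − (-850/1469)·u_1 = (88/113, -1451/1469, 2243/1469, 3651/1469).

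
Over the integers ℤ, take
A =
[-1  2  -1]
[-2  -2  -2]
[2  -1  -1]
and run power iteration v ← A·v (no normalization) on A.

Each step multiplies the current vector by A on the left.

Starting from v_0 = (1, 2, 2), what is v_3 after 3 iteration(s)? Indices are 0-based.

v_0 = (1, 2, 2).
v_1 = A·v_0 = (1, -10, -2).
v_2 = A·v_1 = (-19, 22, 14).
v_3 = A·v_2 = (49, -34, -74).

v_3 = (49, -34, -74)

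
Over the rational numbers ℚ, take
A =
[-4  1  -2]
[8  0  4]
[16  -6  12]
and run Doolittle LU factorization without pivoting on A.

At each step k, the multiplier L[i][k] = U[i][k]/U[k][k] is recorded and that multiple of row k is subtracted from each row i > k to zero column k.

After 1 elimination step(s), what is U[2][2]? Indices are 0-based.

U[2][2] = 4

[col 0] pivot -4
  R1 -= -2*R0 → (0, 2, 0)  (L[1][0] := -2)
  R2 -= -4*R0 → (0, -2, 4)  (L[2][0] := -4)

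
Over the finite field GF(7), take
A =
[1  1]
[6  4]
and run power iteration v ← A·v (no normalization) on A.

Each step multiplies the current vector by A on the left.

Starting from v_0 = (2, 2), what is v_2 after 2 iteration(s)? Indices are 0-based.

v_0 = (2, 2).
v_1 = A·v_0 = (4, 6).
v_2 = A·v_1 = (3, 6).

v_2 = (3, 6)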